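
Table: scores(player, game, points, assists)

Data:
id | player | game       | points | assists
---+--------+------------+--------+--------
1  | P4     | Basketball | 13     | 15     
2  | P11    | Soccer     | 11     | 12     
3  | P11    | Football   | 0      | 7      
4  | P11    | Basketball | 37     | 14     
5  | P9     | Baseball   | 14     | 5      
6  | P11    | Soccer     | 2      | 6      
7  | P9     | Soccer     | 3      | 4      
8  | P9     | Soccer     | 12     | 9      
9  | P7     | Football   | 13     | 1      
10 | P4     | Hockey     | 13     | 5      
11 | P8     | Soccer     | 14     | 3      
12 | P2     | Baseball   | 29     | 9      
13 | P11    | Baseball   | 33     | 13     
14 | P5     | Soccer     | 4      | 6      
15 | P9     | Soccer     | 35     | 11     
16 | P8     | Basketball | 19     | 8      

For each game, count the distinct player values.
SELECT game, COUNT(DISTINCT player)
FROM scores
GROUP BY game

Result:
  Baseball: 3 distinct
  Basketball: 3 distinct
  Football: 2 distinct
  Hockey: 1 distinct
  Soccer: 4 distinct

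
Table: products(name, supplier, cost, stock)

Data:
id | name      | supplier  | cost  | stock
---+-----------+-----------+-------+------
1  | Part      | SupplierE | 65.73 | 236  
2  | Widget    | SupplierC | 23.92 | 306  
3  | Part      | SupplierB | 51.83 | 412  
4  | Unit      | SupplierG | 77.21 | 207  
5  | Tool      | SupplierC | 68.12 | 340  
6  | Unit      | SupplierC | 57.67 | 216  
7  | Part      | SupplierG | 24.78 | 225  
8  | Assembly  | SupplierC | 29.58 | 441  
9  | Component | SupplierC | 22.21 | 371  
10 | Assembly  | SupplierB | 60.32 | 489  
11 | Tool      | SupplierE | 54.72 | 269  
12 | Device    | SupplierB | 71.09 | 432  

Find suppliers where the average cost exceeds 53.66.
SELECT supplier, AVG(cost)
FROM products
GROUP BY supplier
HAVING AVG(cost) > 53.66

Result:
  SupplierB: avg=61.08
  SupplierE: avg=60.23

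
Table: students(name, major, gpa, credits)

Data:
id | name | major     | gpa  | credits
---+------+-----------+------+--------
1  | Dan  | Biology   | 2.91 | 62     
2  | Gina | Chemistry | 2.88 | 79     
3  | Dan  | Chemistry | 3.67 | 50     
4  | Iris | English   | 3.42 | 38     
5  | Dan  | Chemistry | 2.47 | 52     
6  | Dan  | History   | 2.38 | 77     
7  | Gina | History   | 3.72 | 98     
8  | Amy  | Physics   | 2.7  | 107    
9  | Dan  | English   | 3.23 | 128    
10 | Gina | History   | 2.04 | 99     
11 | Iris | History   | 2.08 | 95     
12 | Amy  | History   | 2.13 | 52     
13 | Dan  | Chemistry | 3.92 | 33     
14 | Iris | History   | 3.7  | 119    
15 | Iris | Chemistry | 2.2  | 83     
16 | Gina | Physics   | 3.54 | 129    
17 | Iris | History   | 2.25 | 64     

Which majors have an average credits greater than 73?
SELECT major, AVG(credits)
FROM students
GROUP BY major
HAVING AVG(credits) > 73

Result:
  English: avg=83.00
  History: avg=86.29
  Physics: avg=118.00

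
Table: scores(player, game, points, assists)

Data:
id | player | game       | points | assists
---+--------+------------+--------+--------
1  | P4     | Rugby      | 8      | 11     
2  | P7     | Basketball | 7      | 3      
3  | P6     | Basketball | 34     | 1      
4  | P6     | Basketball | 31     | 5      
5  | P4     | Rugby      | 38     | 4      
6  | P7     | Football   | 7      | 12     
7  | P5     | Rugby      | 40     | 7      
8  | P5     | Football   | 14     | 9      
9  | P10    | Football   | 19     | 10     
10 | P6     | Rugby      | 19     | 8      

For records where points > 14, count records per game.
SELECT game, COUNT(*)
FROM scores
WHERE points > 14
GROUP BY game

Note: WHERE filters rows before grouping.

Result:
  Basketball: 2
  Football: 1
  Rugby: 3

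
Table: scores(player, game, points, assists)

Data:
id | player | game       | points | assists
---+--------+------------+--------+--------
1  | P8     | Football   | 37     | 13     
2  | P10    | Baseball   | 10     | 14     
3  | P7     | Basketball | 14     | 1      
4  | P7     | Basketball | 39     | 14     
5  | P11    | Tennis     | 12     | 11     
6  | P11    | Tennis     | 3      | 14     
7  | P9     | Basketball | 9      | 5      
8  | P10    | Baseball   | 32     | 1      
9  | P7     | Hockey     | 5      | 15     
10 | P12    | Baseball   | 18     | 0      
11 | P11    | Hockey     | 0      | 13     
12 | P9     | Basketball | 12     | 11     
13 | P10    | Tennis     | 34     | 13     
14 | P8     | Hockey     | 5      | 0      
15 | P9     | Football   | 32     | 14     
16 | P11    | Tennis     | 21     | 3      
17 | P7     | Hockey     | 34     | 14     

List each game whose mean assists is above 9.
SELECT game, AVG(assists)
FROM scores
GROUP BY game
HAVING AVG(assists) > 9

Result:
  Football: avg=13.50
  Hockey: avg=10.50
  Tennis: avg=10.25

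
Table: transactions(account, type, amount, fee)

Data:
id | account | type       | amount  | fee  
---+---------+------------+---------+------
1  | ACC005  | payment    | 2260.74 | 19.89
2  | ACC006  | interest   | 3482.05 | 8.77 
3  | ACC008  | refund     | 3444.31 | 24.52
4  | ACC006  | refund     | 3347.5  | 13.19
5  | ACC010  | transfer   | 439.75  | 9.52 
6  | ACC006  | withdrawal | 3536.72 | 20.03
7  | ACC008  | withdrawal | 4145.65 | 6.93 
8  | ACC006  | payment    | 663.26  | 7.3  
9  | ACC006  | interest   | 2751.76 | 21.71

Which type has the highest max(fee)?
SELECT type, MAX(fee) as val
FROM transactions
GROUP BY type
ORDER BY val DESC
LIMIT 1

Result: refund with max(fee) = 24.52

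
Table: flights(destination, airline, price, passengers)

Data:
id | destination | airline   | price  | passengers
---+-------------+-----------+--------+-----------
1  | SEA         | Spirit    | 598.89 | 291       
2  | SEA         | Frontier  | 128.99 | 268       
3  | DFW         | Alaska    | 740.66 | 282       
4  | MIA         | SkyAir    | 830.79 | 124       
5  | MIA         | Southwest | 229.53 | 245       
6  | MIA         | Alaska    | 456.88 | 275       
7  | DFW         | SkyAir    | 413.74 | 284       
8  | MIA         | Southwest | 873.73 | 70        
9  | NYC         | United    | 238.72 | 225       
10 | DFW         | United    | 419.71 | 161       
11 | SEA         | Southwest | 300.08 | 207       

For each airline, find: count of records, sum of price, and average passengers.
SELECT airline,
       COUNT(*) as cnt,
       SUM(price) as total_price,
       AVG(passengers) as avg_passengers
FROM flights
GROUP BY airline

Result:
  Alaska: 2 records, 1197.54 total price, 278.50 avg passengers
  Frontier: 1 records, 128.99 total price, 268.00 avg passengers
  SkyAir: 2 records, 1244.53 total price, 204.00 avg passengers
  Southwest: 3 records, 1403.34 total price, 174.00 avg passengers
  Spirit: 1 records, 598.89 total price, 291.00 avg passengers
  United: 2 records, 658.43 total price, 193.00 avg passengers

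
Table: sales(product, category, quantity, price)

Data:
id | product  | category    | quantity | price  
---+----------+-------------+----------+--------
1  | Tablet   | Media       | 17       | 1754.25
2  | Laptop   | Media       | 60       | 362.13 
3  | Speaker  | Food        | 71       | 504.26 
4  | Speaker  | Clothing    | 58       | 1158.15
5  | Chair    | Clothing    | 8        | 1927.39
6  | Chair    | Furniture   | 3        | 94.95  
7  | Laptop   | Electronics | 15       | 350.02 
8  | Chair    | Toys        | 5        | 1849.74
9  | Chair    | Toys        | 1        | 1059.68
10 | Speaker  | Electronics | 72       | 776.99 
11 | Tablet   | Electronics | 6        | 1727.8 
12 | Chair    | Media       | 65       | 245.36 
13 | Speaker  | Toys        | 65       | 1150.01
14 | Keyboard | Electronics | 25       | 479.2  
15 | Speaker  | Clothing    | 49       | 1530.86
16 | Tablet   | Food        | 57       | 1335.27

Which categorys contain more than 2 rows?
SELECT category, COUNT(*) as cnt
FROM sales
GROUP BY category
HAVING COUNT(*) > 2

Result:
  Clothing: 3
  Electronics: 4
  Media: 3
  Toys: 3

Note: HAVING filters groups after aggregation, WHERE filters rows before.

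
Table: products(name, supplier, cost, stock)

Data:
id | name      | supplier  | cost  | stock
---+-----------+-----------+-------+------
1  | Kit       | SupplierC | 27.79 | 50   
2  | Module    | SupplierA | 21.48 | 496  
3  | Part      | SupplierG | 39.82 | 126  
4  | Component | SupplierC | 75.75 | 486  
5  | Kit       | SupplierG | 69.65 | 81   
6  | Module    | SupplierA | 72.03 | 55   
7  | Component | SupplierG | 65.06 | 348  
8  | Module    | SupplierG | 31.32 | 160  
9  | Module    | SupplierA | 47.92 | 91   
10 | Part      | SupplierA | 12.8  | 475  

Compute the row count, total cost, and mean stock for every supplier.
SELECT supplier,
       COUNT(*) as cnt,
       SUM(cost) as total_cost,
       AVG(stock) as avg_stock
FROM products
GROUP BY supplier

Result:
  SupplierA: 4 records, 154.23 total cost, 279.25 avg stock
  SupplierC: 2 records, 103.54 total cost, 268.00 avg stock
  SupplierG: 4 records, 205.85 total cost, 178.75 avg stock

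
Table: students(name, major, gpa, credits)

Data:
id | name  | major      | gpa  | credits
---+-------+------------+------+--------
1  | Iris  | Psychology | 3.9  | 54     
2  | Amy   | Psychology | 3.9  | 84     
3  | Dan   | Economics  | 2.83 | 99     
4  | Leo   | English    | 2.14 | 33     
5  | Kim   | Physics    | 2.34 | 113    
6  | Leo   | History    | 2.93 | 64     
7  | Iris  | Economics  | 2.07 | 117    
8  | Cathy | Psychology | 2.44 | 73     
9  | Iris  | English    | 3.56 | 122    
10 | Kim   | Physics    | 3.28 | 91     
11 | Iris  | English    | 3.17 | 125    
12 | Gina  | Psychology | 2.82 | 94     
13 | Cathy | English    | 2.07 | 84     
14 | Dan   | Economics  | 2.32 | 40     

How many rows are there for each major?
SELECT major, COUNT(*) as count
FROM students
GROUP BY major

Result:
  Economics: 3
  English: 4
  History: 1
  Physics: 2
  Psychology: 4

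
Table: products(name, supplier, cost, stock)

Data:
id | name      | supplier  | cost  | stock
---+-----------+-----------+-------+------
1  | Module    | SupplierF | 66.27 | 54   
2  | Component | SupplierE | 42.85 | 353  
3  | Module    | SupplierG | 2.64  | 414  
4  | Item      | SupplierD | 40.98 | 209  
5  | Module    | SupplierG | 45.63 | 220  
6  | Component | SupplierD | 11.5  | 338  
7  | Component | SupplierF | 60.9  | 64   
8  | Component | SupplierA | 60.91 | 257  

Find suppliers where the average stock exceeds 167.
SELECT supplier, AVG(stock)
FROM products
GROUP BY supplier
HAVING AVG(stock) > 167

Result:
  SupplierA: avg=257.00
  SupplierD: avg=273.50
  SupplierE: avg=353.00
  SupplierG: avg=317.00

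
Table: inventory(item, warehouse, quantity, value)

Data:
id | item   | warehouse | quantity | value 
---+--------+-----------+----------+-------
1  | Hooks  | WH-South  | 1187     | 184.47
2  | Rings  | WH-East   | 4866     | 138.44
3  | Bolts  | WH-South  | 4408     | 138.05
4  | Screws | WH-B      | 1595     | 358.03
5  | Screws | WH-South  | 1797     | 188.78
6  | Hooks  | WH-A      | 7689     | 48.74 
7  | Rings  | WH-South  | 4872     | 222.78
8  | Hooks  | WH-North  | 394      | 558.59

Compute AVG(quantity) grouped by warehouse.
SELECT warehouse, AVG(quantity) as result
FROM inventory
GROUP BY warehouse

Result:
  WH-A: 7689.00
  WH-B: 1595.00
  WH-East: 4866.00
  WH-North: 394.00
  WH-South: 3066.00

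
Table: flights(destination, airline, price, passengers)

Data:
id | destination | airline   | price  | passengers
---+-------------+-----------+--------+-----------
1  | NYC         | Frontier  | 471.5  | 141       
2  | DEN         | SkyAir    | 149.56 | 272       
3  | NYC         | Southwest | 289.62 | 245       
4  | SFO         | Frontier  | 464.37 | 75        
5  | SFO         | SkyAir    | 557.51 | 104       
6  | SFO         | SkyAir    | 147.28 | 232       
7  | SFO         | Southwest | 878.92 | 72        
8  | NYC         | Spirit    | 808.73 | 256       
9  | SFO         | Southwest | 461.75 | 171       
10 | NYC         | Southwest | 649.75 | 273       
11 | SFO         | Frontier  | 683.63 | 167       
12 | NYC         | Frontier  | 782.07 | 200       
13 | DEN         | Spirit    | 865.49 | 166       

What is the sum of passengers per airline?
SELECT airline, SUM(passengers) as result
FROM flights
GROUP BY airline

Result:
  Frontier: 583
  SkyAir: 608
  Southwest: 761
  Spirit: 422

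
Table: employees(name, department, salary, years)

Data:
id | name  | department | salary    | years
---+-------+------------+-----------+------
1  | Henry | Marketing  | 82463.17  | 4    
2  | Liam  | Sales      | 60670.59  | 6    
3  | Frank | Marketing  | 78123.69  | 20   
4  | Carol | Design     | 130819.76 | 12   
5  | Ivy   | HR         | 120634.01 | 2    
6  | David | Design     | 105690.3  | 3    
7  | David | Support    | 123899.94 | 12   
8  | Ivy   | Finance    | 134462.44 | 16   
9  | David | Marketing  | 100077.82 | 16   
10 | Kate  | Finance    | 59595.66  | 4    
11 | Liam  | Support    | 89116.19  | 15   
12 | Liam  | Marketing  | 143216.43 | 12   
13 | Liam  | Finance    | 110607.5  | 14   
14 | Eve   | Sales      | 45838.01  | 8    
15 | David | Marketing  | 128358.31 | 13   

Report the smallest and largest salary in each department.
SELECT department, MIN(salary), MAX(salary)
FROM employees
GROUP BY department

Result:
  Design: min=105690.30, max=130819.76
  Finance: min=59595.66, max=134462.44
  HR: min=120634.01, max=120634.01
  Marketing: min=78123.69, max=143216.43
  Sales: min=45838.01, max=60670.59
  Support: min=89116.19, max=123899.94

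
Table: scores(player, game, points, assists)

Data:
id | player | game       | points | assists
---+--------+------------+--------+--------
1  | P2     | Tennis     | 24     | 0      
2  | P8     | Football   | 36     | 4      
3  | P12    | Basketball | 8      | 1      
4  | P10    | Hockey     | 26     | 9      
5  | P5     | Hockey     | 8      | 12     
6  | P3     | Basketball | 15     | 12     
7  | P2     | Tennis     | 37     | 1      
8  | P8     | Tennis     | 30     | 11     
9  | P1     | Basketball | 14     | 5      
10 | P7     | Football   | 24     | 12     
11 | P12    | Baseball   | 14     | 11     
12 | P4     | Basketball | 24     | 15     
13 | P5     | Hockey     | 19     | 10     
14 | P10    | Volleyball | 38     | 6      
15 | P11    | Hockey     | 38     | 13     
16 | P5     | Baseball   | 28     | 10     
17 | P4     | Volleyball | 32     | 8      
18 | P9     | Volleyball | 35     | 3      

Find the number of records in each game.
SELECT game, COUNT(*) as count
FROM scores
GROUP BY game

Result:
  Baseball: 2
  Basketball: 4
  Football: 2
  Hockey: 4
  Tennis: 3
  Volleyball: 3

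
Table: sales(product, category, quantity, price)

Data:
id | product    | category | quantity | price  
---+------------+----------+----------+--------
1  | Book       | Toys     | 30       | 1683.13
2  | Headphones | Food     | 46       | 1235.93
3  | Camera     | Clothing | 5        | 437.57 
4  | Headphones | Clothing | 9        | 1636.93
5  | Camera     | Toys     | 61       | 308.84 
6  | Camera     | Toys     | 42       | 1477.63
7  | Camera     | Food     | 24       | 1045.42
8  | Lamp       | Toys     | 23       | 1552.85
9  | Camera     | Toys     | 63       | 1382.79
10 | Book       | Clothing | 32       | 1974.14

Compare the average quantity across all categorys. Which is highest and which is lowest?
SELECT category, AVG(quantity)
FROM sales
GROUP BY category
ORDER BY AVG(quantity)

All groups:
  Clothing: 15.33
  Food: 35.00
  Toys: 43.80

Highest: Toys (43.80)
Lowest: Clothing (15.33)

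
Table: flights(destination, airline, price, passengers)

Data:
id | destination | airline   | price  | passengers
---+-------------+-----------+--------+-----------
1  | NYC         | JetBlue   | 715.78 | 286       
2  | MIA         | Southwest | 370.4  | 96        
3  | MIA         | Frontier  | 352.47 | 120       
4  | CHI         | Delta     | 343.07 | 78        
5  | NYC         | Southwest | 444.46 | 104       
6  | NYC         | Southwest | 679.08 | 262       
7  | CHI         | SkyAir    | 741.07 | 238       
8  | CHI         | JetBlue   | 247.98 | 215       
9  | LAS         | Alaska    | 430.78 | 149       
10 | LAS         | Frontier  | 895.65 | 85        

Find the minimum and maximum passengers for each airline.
SELECT airline, MIN(passengers), MAX(passengers)
FROM flights
GROUP BY airline

Result:
  Alaska: min=149, max=149
  Delta: min=78, max=78
  Frontier: min=85, max=120
  JetBlue: min=215, max=286
  SkyAir: min=238, max=238
  Southwest: min=96, max=262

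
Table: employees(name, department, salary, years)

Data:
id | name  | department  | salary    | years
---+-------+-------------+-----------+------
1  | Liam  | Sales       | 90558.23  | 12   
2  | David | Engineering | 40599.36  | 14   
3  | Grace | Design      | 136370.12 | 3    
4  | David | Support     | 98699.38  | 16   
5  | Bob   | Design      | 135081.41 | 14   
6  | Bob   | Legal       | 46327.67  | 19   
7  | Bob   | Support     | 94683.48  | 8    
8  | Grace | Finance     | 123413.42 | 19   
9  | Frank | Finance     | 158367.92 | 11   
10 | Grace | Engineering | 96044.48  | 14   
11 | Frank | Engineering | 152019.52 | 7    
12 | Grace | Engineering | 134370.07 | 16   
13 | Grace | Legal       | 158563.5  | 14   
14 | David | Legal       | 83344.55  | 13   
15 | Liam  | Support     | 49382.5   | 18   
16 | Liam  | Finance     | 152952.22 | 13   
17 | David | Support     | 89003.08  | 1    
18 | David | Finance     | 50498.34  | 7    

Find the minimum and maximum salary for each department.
SELECT department, MIN(salary), MAX(salary)
FROM employees
GROUP BY department

Result:
  Design: min=135081.41, max=136370.12
  Engineering: min=40599.36, max=152019.52
  Finance: min=50498.34, max=158367.92
  Legal: min=46327.67, max=158563.50
  Sales: min=90558.23, max=90558.23
  Support: min=49382.50, max=98699.38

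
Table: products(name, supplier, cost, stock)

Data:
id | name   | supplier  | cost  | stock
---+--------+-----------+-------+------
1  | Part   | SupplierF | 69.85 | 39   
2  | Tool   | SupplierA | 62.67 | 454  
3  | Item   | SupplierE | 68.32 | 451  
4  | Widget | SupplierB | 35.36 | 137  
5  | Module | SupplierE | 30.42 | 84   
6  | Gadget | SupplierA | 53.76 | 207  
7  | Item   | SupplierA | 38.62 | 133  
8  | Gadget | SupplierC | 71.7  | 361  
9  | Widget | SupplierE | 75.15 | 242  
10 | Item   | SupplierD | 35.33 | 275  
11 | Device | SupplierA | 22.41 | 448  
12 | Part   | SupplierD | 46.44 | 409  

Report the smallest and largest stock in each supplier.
SELECT supplier, MIN(stock), MAX(stock)
FROM products
GROUP BY supplier

Result:
  SupplierA: min=133, max=454
  SupplierB: min=137, max=137
  SupplierC: min=361, max=361
  SupplierD: min=275, max=409
  SupplierE: min=84, max=451
  SupplierF: min=39, max=39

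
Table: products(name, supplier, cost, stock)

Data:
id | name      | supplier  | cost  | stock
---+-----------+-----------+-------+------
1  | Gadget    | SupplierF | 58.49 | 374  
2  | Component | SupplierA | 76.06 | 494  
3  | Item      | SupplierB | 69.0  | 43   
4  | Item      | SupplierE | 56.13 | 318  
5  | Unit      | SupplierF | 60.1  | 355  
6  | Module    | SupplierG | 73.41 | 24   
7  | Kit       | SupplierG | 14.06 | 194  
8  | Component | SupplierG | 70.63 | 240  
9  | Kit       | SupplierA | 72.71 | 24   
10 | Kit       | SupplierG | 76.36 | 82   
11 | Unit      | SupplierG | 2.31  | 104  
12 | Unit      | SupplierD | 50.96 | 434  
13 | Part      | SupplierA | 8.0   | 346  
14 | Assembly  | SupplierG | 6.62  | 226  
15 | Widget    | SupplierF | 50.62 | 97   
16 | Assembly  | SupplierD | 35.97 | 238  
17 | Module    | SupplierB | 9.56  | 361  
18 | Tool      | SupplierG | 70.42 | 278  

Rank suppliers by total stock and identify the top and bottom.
SELECT supplier, SUM(stock)
FROM products
GROUP BY supplier
ORDER BY SUM(stock)

All groups:
  SupplierE: 318
  SupplierB: 404
  SupplierD: 672
  SupplierF: 826
  SupplierA: 864
  SupplierG: 1148

Highest: SupplierG (1148)
Lowest: SupplierE (318)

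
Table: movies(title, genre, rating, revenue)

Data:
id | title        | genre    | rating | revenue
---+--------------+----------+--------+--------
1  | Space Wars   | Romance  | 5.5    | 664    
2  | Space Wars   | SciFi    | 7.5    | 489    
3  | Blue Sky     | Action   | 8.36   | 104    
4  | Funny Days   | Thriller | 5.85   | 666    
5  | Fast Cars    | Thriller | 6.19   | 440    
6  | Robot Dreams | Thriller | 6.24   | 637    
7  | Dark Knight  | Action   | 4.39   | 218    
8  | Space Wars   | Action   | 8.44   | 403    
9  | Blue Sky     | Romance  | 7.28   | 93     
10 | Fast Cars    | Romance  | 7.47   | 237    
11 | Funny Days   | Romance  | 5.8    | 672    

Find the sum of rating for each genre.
SELECT genre, SUM(rating) as result
FROM movies
GROUP BY genre

Result:
  Action: 21.19
  Romance: 26.05
  SciFi: 7.50
  Thriller: 18.28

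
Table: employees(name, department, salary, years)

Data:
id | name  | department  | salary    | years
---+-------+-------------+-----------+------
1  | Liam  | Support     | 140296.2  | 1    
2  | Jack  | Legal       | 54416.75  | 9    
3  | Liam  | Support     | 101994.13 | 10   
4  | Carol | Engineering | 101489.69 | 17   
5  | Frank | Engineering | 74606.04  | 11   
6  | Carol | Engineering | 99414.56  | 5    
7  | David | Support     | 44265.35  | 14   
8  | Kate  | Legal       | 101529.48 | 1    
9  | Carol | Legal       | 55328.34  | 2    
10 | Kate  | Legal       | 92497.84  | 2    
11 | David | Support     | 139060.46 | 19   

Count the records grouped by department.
SELECT department, COUNT(*) as count
FROM employees
GROUP BY department

Result:
  Engineering: 3
  Legal: 4
  Support: 4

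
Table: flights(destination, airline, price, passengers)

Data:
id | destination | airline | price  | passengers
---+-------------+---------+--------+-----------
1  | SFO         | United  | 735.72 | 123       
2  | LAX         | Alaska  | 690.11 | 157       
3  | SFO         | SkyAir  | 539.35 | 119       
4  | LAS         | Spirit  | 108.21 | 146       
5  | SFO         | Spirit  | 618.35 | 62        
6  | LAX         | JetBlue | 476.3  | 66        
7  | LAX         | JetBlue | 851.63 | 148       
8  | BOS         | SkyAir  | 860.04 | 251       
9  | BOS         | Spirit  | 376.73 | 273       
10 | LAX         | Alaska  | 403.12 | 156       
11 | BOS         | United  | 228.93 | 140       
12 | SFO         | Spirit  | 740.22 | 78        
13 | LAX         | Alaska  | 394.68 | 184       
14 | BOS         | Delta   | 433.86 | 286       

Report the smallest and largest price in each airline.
SELECT airline, MIN(price), MAX(price)
FROM flights
GROUP BY airline

Result:
  Alaska: min=394.68, max=690.11
  Delta: min=433.86, max=433.86
  JetBlue: min=476.30, max=851.63
  SkyAir: min=539.35, max=860.04
  Spirit: min=108.21, max=740.22
  United: min=228.93, max=735.72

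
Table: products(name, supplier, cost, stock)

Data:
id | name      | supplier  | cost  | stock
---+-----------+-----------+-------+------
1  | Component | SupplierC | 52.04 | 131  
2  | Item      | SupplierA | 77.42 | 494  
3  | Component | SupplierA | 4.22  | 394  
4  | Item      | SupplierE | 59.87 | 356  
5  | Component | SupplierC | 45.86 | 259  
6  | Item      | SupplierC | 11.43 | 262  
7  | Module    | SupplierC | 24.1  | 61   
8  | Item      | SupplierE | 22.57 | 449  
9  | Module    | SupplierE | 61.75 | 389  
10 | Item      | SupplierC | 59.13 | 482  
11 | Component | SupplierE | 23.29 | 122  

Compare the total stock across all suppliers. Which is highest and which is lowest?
SELECT supplier, SUM(stock)
FROM products
GROUP BY supplier
ORDER BY SUM(stock)

All groups:
  SupplierA: 888
  SupplierC: 1195
  SupplierE: 1316

Highest: SupplierE (1316)
Lowest: SupplierA (888)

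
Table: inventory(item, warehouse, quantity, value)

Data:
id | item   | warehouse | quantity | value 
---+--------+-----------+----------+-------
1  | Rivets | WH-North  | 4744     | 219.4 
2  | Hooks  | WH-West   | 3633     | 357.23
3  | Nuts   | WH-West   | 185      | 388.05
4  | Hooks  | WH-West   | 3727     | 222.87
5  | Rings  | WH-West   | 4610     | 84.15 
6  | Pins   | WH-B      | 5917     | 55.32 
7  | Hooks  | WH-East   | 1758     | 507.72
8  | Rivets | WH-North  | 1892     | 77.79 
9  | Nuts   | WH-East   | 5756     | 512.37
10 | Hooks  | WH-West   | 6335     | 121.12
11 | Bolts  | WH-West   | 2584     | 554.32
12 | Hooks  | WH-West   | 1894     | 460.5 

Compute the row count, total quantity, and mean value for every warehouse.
SELECT warehouse,
       COUNT(*) as cnt,
       SUM(quantity) as total_quantity,
       AVG(value) as avg_value
FROM inventory
GROUP BY warehouse

Result:
  WH-B: 1 records, 5917 total quantity, 55.32 avg value
  WH-East: 2 records, 7514 total quantity, 510.05 avg value
  WH-North: 2 records, 6636 total quantity, 148.60 avg value
  WH-West: 7 records, 22968 total quantity, 312.61 avg value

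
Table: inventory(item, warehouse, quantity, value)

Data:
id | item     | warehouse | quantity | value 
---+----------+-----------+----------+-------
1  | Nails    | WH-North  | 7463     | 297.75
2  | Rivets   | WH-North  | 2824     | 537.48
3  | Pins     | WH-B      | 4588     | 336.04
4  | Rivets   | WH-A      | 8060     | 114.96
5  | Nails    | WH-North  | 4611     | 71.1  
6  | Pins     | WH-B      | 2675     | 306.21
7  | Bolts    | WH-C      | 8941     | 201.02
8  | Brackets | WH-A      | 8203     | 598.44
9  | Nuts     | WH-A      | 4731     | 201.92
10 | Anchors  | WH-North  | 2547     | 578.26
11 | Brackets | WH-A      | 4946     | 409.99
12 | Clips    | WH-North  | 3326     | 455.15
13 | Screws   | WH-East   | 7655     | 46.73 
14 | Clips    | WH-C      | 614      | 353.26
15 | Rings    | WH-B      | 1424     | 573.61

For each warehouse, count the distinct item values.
SELECT warehouse, COUNT(DISTINCT item)
FROM inventory
GROUP BY warehouse

Result:
  WH-A: 3 distinct
  WH-B: 2 distinct
  WH-C: 2 distinct
  WH-East: 1 distinct
  WH-North: 4 distinct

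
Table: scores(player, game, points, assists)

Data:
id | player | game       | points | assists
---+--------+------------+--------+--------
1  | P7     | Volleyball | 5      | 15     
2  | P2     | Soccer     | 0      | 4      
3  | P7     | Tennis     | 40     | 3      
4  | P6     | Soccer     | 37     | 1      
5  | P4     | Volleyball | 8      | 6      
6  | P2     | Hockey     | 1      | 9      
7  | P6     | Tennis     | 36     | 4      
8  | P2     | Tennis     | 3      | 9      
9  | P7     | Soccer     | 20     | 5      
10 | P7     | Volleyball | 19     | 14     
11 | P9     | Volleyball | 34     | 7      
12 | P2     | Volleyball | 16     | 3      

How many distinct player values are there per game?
SELECT game, COUNT(DISTINCT player)
FROM scores
GROUP BY game

Result:
  Hockey: 1 distinct
  Soccer: 3 distinct
  Tennis: 3 distinct
  Volleyball: 4 distinct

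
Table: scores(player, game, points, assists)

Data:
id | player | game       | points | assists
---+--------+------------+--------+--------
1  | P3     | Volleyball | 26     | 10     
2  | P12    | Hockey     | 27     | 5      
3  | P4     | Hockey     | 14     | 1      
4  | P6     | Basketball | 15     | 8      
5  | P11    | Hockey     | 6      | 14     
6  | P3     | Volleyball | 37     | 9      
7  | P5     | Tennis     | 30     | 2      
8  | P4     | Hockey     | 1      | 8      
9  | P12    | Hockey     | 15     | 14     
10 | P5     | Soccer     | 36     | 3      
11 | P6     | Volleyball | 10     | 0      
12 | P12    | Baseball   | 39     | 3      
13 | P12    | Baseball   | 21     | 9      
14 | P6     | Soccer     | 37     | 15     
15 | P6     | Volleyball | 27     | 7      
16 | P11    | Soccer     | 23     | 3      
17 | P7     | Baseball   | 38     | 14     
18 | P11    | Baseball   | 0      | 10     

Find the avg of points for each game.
SELECT game, AVG(points) as result
FROM scores
GROUP BY game

Result:
  Baseball: 24.50
  Basketball: 15.00
  Hockey: 12.60
  Soccer: 32.00
  Tennis: 30.00
  Volleyball: 25.00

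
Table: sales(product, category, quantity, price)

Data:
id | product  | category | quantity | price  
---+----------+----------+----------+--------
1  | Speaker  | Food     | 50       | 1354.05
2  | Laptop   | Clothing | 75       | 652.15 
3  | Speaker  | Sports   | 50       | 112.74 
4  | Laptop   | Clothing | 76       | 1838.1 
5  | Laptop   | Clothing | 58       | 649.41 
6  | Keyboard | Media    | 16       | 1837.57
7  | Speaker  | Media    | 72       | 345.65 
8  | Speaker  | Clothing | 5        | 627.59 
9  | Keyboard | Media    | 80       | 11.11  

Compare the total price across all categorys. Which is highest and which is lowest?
SELECT category, SUM(price)
FROM sales
GROUP BY category
ORDER BY SUM(price)

All groups:
  Sports: 112.74
  Food: 1354.05
  Media: 2194.33
  Clothing: 3767.25

Highest: Clothing (3767.25)
Lowest: Sports (112.74)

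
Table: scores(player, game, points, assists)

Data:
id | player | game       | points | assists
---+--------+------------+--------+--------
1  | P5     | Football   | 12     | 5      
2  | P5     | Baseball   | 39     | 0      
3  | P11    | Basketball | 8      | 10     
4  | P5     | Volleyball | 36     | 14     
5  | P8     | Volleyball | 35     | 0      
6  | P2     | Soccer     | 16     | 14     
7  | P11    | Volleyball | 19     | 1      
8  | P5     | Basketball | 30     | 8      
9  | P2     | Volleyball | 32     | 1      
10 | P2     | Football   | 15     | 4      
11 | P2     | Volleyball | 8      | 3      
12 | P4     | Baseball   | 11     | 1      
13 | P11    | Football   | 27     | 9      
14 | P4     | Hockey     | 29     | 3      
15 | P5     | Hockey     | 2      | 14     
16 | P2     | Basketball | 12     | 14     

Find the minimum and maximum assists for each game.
SELECT game, MIN(assists), MAX(assists)
FROM scores
GROUP BY game

Result:
  Baseball: min=0, max=1
  Basketball: min=8, max=14
  Football: min=4, max=9
  Hockey: min=3, max=14
  Soccer: min=14, max=14
  Volleyball: min=0, max=14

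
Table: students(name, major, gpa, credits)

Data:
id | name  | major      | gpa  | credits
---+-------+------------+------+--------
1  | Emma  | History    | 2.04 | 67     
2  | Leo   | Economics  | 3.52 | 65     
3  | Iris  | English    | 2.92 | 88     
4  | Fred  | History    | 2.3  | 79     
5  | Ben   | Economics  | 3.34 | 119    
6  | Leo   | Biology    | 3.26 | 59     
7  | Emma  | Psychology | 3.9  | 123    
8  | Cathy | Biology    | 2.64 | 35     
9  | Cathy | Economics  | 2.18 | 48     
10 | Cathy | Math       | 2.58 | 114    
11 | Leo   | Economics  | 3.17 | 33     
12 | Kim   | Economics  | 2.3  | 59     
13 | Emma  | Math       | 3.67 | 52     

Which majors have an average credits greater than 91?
SELECT major, AVG(credits)
FROM students
GROUP BY major
HAVING AVG(credits) > 91

Result:
  Psychology: avg=123.00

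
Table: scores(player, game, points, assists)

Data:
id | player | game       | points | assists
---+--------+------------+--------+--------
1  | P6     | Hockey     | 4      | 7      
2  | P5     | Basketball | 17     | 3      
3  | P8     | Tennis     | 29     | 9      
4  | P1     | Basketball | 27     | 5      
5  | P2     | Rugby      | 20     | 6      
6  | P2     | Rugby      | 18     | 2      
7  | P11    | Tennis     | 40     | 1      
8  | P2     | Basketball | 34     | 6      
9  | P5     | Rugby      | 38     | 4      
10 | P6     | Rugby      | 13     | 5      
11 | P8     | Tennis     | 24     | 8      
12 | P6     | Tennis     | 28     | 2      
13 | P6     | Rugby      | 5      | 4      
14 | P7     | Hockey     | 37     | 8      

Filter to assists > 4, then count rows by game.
SELECT game, COUNT(*)
FROM scores
WHERE assists > 4
GROUP BY game

Note: WHERE filters rows before grouping.

Result:
  Basketball: 2
  Hockey: 2
  Rugby: 2
  Tennis: 2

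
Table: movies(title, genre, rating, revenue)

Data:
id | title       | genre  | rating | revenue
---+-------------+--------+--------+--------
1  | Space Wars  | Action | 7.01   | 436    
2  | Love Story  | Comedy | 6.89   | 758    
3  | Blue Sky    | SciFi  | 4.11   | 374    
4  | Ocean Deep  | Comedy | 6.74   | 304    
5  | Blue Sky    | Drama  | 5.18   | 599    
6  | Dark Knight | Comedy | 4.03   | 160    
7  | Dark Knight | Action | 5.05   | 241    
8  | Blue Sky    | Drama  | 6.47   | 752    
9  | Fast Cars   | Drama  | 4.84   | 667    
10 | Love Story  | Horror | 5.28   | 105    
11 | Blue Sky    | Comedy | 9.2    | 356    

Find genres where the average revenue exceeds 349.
SELECT genre, AVG(revenue)
FROM movies
GROUP BY genre
HAVING AVG(revenue) > 349

Result:
  Comedy: avg=394.50
  Drama: avg=672.67
  SciFi: avg=374.00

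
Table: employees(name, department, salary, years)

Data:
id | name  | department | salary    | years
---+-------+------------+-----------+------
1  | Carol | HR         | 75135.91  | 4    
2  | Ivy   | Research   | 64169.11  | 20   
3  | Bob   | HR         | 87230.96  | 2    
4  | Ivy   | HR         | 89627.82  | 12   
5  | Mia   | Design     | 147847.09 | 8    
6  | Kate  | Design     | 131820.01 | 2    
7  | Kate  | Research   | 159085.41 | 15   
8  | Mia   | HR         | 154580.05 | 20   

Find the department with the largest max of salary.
SELECT department, MAX(salary) as val
FROM employees
GROUP BY department
ORDER BY val DESC
LIMIT 1

Result: Research with max(salary) = 159085.41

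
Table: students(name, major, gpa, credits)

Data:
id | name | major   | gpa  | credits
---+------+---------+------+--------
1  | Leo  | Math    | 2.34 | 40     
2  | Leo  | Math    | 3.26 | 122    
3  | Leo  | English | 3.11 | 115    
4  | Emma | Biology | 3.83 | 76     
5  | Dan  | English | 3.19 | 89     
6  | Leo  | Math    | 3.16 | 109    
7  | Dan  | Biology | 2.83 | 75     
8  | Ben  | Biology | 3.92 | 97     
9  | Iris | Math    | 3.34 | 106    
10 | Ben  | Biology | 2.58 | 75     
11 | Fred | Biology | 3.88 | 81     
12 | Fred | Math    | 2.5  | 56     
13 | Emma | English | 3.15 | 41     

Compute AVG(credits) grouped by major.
SELECT major, AVG(credits) as result
FROM students
GROUP BY major

Result:
  Biology: 80.80
  English: 81.67
  Math: 86.60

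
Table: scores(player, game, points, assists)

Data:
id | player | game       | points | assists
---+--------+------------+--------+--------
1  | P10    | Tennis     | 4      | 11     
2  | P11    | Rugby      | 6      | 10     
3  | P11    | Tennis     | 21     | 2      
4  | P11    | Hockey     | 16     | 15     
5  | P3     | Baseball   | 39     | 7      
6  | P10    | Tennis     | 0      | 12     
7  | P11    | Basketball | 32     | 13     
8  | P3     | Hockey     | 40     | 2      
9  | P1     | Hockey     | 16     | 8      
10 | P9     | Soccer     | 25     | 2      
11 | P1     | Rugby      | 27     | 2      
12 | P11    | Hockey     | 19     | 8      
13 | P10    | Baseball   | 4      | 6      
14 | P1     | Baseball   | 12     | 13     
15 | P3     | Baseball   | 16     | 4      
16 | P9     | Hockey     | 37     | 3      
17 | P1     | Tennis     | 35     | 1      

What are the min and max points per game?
SELECT game, MIN(points), MAX(points)
FROM scores
GROUP BY game

Result:
  Baseball: min=4, max=39
  Basketball: min=32, max=32
  Hockey: min=16, max=40
  Rugby: min=6, max=27
  Soccer: min=25, max=25
  Tennis: min=0, max=35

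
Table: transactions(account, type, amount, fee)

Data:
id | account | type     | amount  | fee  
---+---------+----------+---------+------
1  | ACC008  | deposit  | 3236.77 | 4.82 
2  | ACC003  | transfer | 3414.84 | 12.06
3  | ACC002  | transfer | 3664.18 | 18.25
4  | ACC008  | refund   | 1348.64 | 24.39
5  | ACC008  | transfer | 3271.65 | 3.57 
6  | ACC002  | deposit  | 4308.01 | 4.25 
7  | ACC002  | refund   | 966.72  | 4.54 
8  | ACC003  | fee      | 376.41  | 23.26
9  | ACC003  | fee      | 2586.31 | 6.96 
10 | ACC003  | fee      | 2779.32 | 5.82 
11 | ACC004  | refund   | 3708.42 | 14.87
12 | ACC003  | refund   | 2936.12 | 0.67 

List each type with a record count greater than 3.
SELECT type, COUNT(*) as cnt
FROM transactions
GROUP BY type
HAVING COUNT(*) > 3

Result:
  refund: 4

Note: HAVING filters groups after aggregation, WHERE filters rows before.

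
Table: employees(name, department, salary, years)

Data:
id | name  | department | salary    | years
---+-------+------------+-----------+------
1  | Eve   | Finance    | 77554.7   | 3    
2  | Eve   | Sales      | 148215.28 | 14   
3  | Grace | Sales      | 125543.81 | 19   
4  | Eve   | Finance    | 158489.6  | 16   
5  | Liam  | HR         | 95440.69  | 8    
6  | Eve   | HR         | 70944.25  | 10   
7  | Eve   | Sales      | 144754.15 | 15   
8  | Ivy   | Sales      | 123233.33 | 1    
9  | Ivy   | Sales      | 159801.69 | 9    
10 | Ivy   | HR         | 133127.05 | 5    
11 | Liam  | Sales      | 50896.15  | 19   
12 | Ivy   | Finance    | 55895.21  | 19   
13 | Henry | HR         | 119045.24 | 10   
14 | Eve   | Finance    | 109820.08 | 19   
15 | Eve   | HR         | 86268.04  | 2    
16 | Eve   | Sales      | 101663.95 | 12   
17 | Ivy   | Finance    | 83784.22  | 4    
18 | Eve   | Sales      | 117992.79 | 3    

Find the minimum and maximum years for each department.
SELECT department, MIN(years), MAX(years)
FROM employees
GROUP BY department

Result:
  Finance: min=3, max=19
  HR: min=2, max=10
  Sales: min=1, max=19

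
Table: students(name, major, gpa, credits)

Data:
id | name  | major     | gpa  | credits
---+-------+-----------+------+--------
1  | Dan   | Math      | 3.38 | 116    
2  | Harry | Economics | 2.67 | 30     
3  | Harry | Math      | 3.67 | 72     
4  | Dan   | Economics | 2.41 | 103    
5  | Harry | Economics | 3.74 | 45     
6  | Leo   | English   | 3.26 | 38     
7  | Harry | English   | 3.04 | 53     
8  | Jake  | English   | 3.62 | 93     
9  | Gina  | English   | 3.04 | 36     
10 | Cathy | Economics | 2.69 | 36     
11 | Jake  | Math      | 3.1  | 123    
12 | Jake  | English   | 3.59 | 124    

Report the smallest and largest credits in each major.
SELECT major, MIN(credits), MAX(credits)
FROM students
GROUP BY major

Result:
  Economics: min=30, max=103
  English: min=36, max=124
  Math: min=72, max=123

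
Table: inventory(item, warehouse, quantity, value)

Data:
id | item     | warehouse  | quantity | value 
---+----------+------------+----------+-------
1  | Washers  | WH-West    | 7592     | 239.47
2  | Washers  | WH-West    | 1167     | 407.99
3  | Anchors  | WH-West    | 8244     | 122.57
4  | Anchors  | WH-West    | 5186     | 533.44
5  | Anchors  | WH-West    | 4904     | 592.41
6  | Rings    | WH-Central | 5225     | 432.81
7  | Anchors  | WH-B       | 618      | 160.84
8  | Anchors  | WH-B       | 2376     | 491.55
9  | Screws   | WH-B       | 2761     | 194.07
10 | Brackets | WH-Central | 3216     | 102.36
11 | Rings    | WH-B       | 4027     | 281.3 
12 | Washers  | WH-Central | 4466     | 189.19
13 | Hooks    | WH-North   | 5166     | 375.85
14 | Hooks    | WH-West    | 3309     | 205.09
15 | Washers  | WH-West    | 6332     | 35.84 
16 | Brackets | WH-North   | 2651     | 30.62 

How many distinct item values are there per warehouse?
SELECT warehouse, COUNT(DISTINCT item)
FROM inventory
GROUP BY warehouse

Result:
  WH-B: 3 distinct
  WH-Central: 3 distinct
  WH-North: 2 distinct
  WH-West: 3 distinct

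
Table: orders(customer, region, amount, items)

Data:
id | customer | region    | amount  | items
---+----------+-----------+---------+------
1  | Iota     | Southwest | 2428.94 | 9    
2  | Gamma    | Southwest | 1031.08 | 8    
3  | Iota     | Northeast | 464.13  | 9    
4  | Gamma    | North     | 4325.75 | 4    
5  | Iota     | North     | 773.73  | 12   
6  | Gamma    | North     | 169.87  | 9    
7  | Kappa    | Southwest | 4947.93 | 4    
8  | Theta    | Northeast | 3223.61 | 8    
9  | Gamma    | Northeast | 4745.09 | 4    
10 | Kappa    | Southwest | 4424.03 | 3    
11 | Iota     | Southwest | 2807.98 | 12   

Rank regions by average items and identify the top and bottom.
SELECT region, AVG(items)
FROM orders
GROUP BY region
ORDER BY AVG(items)

All groups:
  Northeast: 7.00
  Southwest: 7.20
  North: 8.33

Highest: North (8.33)
Lowest: Northeast (7.00)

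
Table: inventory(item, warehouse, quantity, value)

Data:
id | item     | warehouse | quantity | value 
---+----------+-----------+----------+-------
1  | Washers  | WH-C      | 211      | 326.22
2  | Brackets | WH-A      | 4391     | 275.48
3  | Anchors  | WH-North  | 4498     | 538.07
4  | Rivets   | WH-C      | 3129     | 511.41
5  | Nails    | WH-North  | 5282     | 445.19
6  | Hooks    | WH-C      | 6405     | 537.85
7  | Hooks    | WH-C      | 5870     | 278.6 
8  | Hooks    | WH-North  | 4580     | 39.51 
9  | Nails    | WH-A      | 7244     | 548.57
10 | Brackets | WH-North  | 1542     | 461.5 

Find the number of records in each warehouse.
SELECT warehouse, COUNT(*) as count
FROM inventory
GROUP BY warehouse

Result:
  WH-A: 2
  WH-C: 4
  WH-North: 4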